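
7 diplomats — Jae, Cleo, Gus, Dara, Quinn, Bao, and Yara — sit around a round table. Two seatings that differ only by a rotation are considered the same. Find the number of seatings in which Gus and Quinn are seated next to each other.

240

Glue Gus and Quinn into a block (2 internal orders). Seating 6 units around a circle gives (5)! arrangements.
So 2 × (5)! = 2 × 120 = 240.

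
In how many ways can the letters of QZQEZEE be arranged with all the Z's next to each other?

60

Treat the 2 copies of Z as a single block. The multiset to arrange is then {ZZ, E, E, E, Q, Q}, 6 items in all.
That gives (6)!/(3!·2!) = 60 arrangements.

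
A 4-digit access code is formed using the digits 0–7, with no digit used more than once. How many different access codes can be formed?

1680

Choose and order 4 of the 8 symbols: the first digit has 8 options, the next 7, then 6, 5.
8 × 7 × 6 × 5 = 1680.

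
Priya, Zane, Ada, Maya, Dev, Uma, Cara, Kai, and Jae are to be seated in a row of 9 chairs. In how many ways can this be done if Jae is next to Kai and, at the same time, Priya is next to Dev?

Treat {Jae,Kai} as one block (2 orders) and {Priya,Dev} as another (2 orders).
That leaves 7 units to arrange: 2 × 2 × 7! = 4 × 5040 = 20160.

20160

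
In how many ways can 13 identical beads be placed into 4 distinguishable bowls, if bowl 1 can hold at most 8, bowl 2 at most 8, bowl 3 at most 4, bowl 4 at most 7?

By stars and bars, unrestricted non-negative solutions to x_1+…+x_4 = 13 number C(13+3,3) = 560.
Subtract solutions that violate a single cap (substitute x_i' = x_i − (cap_i+1)): x_1 ≥ 9 gives C(7,3) = 35; x_2 ≥ 9 gives C(7,3) = 35; x_3 ≥ 5 gives C(11,3) = 165; x_4 ≥ 8 gives C(8,3) = 56. Together 291.
Add back pairs where two caps are both exceeded: 0 + 0 + 0 + 0 + 0 + 1 = 1.
By inclusion–exclusion the count is 560 − 291 + 1 = 270.

270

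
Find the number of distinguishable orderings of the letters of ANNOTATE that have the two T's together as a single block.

1260

Treat the 2 copies of T as a single block. The multiset to arrange is then {TT, A, A, E, N, N, O}, 7 items in all.
That gives (7)!/(2!·2!) = 1260 arrangements.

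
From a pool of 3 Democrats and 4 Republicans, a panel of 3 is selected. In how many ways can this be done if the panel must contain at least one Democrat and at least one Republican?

30

With no constraint there are C(7,3) = 35 possible selections.
Subtract selections that omit an entire group: no Democrats → C(4,3) = 4; no Republicans → C(3,3) = 1.
Both groups omitted at once is impossible, so 35 − 5 = 30.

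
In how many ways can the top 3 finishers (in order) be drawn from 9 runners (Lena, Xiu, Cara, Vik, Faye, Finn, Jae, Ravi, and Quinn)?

There are 9 choices for 1st place, 8 for 2nd, and 7 for 3rd.
That gives 9 × 8 × 7 = 504.

504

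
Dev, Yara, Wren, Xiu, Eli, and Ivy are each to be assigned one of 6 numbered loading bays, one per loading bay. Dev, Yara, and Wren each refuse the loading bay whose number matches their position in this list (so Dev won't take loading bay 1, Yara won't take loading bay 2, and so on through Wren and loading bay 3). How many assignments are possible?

426

Let Aᵢ (for i ∈ {1, 2, 3}) be the placements that put person i in their forbidden loading bay. Any j of these fix j positions, leaving (6−j)! ways to fill the rest, and there are C(3,j) ways to pick which j.
By inclusion–exclusion, the number of valid placements is Σ_{j=0}^{3} (−1)^j C(3,j)·(6−j)!.
Computing: 720 − 360 + 72 − 6 = 426.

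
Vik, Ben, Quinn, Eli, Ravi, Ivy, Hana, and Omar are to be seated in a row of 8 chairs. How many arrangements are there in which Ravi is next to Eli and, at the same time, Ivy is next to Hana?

Treat {Ravi,Eli} as one block (2 orders) and {Ivy,Hana} as another (2 orders).
That leaves 6 units to arrange: 2 × 2 × 6! = 4 × 720 = 2880.

2880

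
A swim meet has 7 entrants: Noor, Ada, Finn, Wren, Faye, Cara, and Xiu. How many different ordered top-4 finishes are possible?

There are 7 choices for 1st place, 6 for 2nd, and so on down to 4 for position 4.
That gives 7 × 6 × 5 × 4 = 840.

840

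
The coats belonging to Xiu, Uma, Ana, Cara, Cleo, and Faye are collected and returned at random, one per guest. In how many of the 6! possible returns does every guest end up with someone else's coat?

This is the derangement count D_6: permutations of 6 items with no fixed point.
By inclusion–exclusion this is Σ_{j=0}^{6} (−1)^j C(6,j)·(6−j)!.
Computing: 720 − 720 + 360 − 120 + 30 − 6 + 1 = 265.

265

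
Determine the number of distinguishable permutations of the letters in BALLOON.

The 7 letters of BALLOON have repeats: L appearing twice and O appearing twice.
So there are 7! / (2!·2!) = 1260 distinguishable arrangements.

1260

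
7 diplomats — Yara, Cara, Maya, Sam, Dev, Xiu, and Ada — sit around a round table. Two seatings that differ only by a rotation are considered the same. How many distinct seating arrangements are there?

720

Fix one person's seat to break rotational symmetry; the remaining 6 people can be arranged in (6)! = 720 ways.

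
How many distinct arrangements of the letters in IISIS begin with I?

With the first slot taken by I, it remains to arrange the other 4 letters (ISIS).
Those 4 letters have I appearing twice and S appearing twice, giving (4)!/(2!·2!) = 6.

6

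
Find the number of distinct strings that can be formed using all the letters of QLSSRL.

QLSSRL has 6 letters with L appearing twice and S appearing twice.
So there are 6! / (2!·2!) = 180 distinguishable arrangements.

180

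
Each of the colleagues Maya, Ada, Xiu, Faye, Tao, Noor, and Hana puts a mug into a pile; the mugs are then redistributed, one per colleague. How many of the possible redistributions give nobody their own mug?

This is the derangement count D_7: permutations of 7 items with no fixed point.
By inclusion–exclusion this is Σ_{j=0}^{7} (−1)^j C(7,j)·(7−j)!.
Computing: 5040 − 5040 + 2520 − 840 + 210 − 42 + 7 − 1 = 1854.

1854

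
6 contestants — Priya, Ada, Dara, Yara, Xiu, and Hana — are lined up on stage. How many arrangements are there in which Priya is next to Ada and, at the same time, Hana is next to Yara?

96

Treat {Priya,Ada} as one block (2 orders) and {Hana,Yara} as another (2 orders).
That leaves 4 units to arrange: 2 × 2 × 4! = 4 × 24 = 96.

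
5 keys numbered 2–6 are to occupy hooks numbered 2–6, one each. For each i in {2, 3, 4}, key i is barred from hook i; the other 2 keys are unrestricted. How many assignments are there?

Let Aᵢ (for i ∈ {2, 3, 4}) be the placements that put key i in its forbidden hook. Any j of these fix j positions, leaving (5−j)! ways to fill the rest, and there are C(3,j) ways to pick which j.
By inclusion–exclusion, the number of valid placements is Σ_{j=0}^{3} (−1)^j C(3,j)·(5−j)!.
Computing: 120 − 72 + 18 − 2 = 64.

64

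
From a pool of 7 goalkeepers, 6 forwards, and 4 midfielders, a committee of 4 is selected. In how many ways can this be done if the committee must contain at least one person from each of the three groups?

1176

With no constraint there are C(17,4) = 2380 possible selections.
Subtract selections that omit an entire group: no goalkeepers → C(10,4) = 210; no forwards → C(11,4) = 330; no midfielders → C(13,4) = 715.
Add back selections omitting two groups (i.e. drawn from a single group): C(7,4) + C(6,4) + C(4,4) = 51.
By inclusion–exclusion: 2380 − 1255 + 51 = 1176.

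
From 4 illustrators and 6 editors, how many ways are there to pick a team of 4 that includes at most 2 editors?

115

Split by how many editors are chosen (0 through 2).
Sum: C(6,0)·C(4,4) + C(6,1)·C(4,3) + C(6,2)·C(4,2) = 1 + 24 + 90 = 115.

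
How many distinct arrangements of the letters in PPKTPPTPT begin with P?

Fix P in the first position and arrange the remaining 8 letters.
Those 8 letters have P appearing 4 times and T appearing 3 times, giving (8)!/(4!·3!) = 280.

280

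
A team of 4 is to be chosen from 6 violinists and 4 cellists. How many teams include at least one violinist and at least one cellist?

194

With no constraint there are C(10,4) = 210 possible selections.
Selections missing a whole group: no violinists → C(4,4) = 1; no cellists → C(6,4) = 15.
Both groups omitted at once is impossible, so 210 − 16 = 194.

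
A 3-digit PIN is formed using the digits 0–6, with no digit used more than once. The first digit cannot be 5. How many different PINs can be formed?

The first digit has 7−1 = 6 choices (anything except 5).
The remaining 2 digits are filled from the other 6 symbols without repetition: 6 × 5 = 30.
Total: 6 × 30 = 180.

180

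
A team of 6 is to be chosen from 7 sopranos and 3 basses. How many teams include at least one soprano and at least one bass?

203

With no constraint there are C(10,6) = 210 possible selections.
Selections missing a whole group: no sopranos → C(3,6) = 0; no basses → C(7,6) = 7.
Both groups omitted at once is impossible, so 210 − 7 = 203.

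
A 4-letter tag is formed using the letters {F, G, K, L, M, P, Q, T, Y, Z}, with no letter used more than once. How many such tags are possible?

With no repetition, fill the 4 letters in order: 10 choices, then 9, down to 7.
10 × 9 × 8 × 7 = 5040.

5040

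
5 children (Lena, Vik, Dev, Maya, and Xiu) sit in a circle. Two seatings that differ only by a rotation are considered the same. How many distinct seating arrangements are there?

24

Fix one person's seat to break rotational symmetry; the remaining 4 people can be arranged in (4)! = 24 ways.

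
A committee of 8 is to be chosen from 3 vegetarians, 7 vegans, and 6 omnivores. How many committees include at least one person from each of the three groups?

11529

With no constraint there are C(16,8) = 12870 possible selections.
Subtract selections that omit an entire group: no vegetarians → C(13,8) = 1287; no vegans → C(9,8) = 9; no omnivores → C(10,8) = 45.
Add back selections omitting two groups (i.e. drawn from a single group): C(3,8) + C(7,8) + C(6,8) = 0.
By inclusion–exclusion: 12870 − 1341 + 0 = 11529.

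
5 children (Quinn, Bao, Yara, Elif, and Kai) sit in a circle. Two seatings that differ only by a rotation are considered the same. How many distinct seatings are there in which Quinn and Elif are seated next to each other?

Glue Quinn and Elif into a block (2 internal orders). Seating 4 units around a circle gives (3)! arrangements.
So 2 × (3)! = 2 × 6 = 12.

12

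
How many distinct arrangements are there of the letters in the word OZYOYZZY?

The 8 letters of OZYOYZZY have repeats: O appearing twice, Y appearing 3 times, and Z appearing 3 times.
The number of distinct arrangements is 8!/(3!·3!·2!) = 40320/72 = 560.

560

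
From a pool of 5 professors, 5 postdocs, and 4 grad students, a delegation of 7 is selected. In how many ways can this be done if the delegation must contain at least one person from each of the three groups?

3240

With no constraint there are C(14,7) = 3432 possible selections.
Subtract selections that omit an entire group: no professors → C(9,7) = 36; no postdocs → C(9,7) = 36; no grad students → C(10,7) = 120.
Add back selections omitting two groups (i.e. drawn from a single group): C(5,7) + C(5,7) + C(4,7) = 0.
By inclusion–exclusion: 3432 − 192 + 0 = 3240.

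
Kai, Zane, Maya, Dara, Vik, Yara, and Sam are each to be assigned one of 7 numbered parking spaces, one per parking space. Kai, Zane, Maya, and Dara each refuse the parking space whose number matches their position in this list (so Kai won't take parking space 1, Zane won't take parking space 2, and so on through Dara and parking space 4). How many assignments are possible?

Let Aᵢ (for 1 ≤ i ≤ 4) be the placements that put person i in their forbidden parking space. Any j of these fix j positions, leaving (7−j)! ways to fill the rest, and there are C(4,j) ways to pick which j.
By inclusion–exclusion, the number of valid placements is Σ_{j=0}^{4} (−1)^j C(4,j)·(7−j)!.
Computing: 5040 − 2880 + 720 − 96 + 6 = 2790.

2790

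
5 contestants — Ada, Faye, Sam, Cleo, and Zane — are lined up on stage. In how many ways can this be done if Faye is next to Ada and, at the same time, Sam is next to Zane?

24

Treat {Faye,Ada} as one block (2 orders) and {Sam,Zane} as another (2 orders).
That leaves 3 units to arrange: 2 × 2 × 3! = 4 × 6 = 24.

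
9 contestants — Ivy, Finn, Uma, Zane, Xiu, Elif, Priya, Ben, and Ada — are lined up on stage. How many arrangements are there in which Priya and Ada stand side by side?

Treat {Priya, Ada} as a single unit. There are 8 units to order, and the pair itself can be ordered 2 ways.
That gives 2 × 8! = 2 × 40320 = 80640.

80640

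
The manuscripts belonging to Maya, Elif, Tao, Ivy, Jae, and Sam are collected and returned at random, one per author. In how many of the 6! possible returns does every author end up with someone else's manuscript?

Count assignments avoiding every fixed point. For any j of the 6 authors fixed to their own manuscript, the other 6−j can be arranged in (6−j)! ways.
By inclusion–exclusion this is Σ_{j=0}^{6} (−1)^j C(6,j)·(6−j)!.
Computing: 720 − 720 + 360 − 120 + 30 − 6 + 1 = 265.

265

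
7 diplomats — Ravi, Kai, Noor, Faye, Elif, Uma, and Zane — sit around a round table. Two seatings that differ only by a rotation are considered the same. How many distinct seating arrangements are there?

Around a circle, 7 distinct people have 7!/7 = (6)! = 720 rotationally distinct seatings.

720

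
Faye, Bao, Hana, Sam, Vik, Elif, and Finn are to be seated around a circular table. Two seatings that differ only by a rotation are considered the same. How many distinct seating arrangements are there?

720

Seat Faye anywhere (absorbing the rotational symmetry), then permute the other 6: (6)! = 720.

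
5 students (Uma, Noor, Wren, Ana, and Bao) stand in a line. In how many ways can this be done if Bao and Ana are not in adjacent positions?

72

There are 5! = 120 arrangements in all. If Bao and Ana are adjacent, merging them into one block gives 2·(4)! = 48 arrangements.
So 120 − 48 = 72 arrangements keep them apart.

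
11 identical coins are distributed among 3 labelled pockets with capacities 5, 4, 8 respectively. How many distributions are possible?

24

Without the upper bounds there are C(13,2) = 78 ways to split 11 among 3 pockets.
Subtract solutions that violate a single cap (substitute x_i' = x_i − (cap_i+1)): x_1 ≥ 6 gives C(7,2) = 21; x_2 ≥ 5 gives C(8,2) = 28; x_3 ≥ 9 gives C(4,2) = 6. Together 55.
Add back pairs where two caps are both exceeded: 1 + 0 + 0 = 1.
By inclusion–exclusion the count is 78 − 55 + 1 = 24.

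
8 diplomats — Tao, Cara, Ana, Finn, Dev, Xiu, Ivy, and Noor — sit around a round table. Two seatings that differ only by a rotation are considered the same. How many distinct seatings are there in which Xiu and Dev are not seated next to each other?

All circular seatings of 8 people number (7)! = 5040.
Those with Xiu next to Dev: fuse the pair into one unit and seat 7 units around a circle — 2·(6)! = 1440.
Subtracting, 5040 − 1440 = 3600.

3600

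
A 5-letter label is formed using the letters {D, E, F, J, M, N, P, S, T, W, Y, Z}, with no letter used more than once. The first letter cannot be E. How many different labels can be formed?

87120

The first letter has 12−1 = 11 choices (anything except E).
The remaining 4 letters are filled from the other 11 symbols without repetition: 11 × 10 × 9 × 8 = 7920.
Total: 11 × 7920 = 87120.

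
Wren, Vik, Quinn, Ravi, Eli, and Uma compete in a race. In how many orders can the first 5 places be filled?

There are 6 choices for 1st place, 5 for 2nd, and so on down to 2 for position 5.
That gives 6 × 5 × 4 × 3 × 2 = 720.

720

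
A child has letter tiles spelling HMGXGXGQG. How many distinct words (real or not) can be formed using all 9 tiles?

HMGXGXGQG has 9 letters with G appearing 4 times and X appearing twice.
So there are 9! / (4!·2!) = 7560 distinguishable arrangements.

7560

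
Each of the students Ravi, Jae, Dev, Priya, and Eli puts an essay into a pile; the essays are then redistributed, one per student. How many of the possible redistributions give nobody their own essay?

Let Aᵢ be the assignments in which student i gets their own essay. We want the size of the complement of A₁∪…∪A_5.
By inclusion–exclusion this is Σ_{j=0}^{5} (−1)^j C(5,j)·(5−j)!.
Computing: 120 − 120 + 60 − 20 + 5 − 1 = 44.

44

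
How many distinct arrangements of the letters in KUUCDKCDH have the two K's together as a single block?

Treat the 2 copies of K as a single block. The multiset to arrange is then {KK, C, C, D, D, H, U, U}, 8 items in all.
That gives (8)!/(2!·2!·2!) = 5040 arrangements.

5040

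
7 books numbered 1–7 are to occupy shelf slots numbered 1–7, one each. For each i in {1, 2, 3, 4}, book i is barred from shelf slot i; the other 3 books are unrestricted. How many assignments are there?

Let Aᵢ (for 1 ≤ i ≤ 4) be the placements that put book i in its forbidden shelf slot. Any j of these fix j positions, leaving (7−j)! ways to fill the rest, and there are C(4,j) ways to pick which j.
By inclusion–exclusion, the number of valid placements is Σ_{j=0}^{4} (−1)^j C(4,j)·(7−j)!.
Computing: 5040 − 2880 + 720 − 96 + 6 = 2790.

2790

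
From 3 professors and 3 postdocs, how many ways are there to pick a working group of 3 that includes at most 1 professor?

10

Split by how many professors are chosen (0 through 1).
Sum: C(3,0)·C(3,3) + C(3,1)·C(3,2) = 1 + 9 = 10.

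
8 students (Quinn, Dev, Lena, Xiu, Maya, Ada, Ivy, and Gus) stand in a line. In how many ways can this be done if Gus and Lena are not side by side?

30240

Of the 8! = 40320 arrangements, those with Gus and Lena adjacent number 2 × 7! = 10080 (treat the pair as a block with 2 internal orders).
Complementary counting: 40320 − 10080 = 30240.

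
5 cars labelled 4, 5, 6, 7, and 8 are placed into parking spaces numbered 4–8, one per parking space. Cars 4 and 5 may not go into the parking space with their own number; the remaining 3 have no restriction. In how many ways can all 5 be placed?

Let Aᵢ (for i ∈ {4, 5}) be the placements that put car i in its forbidden parking space. Any j of these fix j positions, leaving (5−j)! ways to fill the rest, and there are C(2,j) ways to pick which j.
By inclusion–exclusion, the number of valid placements is Σ_{j=0}^{2} (−1)^j C(2,j)·(5−j)!.
Computing: 120 − 48 + 6 = 78.

78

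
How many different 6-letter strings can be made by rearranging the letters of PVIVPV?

60

The 6 letters of PVIVPV have repeats: P appearing twice and V appearing 3 times.
Dividing 6! = 720 by 3!·2! = 12 for the repeated letters gives 60.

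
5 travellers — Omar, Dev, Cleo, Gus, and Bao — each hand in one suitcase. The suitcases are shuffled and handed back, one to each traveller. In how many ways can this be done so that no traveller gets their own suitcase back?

44

This is the derangement count D_5: permutations of 5 items with no fixed point.
By inclusion–exclusion this is Σ_{j=0}^{5} (−1)^j C(5,j)·(5−j)!.
Computing: 120 − 120 + 60 − 20 + 5 − 1 = 44.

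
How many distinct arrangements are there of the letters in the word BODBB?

20

The 5 letters of BODBB have repeats: B appearing 3 times.
Dividing 5! = 120 by 3! = 6 for the repeated letters gives 20.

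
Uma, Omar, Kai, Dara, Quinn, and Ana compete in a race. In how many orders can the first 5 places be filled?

720

There are 6 choices for 1st place, 5 for 2nd, and so on down to 2 for position 5.
That gives 6 × 5 × 4 × 3 × 2 = 720.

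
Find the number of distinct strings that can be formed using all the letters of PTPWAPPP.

336

PTPWAPPP has 8 letters with P appearing 5 times.
Dividing 8! = 40320 by 5! = 120 for the repeated letters gives 336.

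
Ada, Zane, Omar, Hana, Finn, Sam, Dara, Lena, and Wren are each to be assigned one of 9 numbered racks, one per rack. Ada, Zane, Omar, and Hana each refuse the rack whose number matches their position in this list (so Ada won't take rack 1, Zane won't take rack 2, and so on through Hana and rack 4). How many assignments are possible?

229080

Let Aᵢ (for 1 ≤ i ≤ 4) be the placements that put person i in their forbidden rack. Any j of these fix j positions, leaving (9−j)! ways to fill the rest, and there are C(4,j) ways to pick which j.
By inclusion–exclusion, the number of valid placements is Σ_{j=0}^{4} (−1)^j C(4,j)·(9−j)!.
Computing: 362880 − 161280 + 30240 − 2880 + 120 = 229080.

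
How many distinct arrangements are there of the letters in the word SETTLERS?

SETTLERS has 8 letters with E appearing twice, S appearing twice, and T appearing twice.
So there are 8! / (2!·2!·2!) = 5040 distinguishable arrangements.

5040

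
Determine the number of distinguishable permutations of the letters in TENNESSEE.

TENNESSEE has 9 letters with E appearing 4 times, N appearing twice, and S appearing twice.
Dividing 9! = 362880 by 4!·2!·2! = 96 for the repeated letters gives 3780.

3780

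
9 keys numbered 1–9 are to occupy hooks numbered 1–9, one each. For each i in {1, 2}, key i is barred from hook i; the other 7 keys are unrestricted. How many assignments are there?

Let Aᵢ (for i ∈ {1, 2}) be the placements that put key i in its forbidden hook. Any j of these fix j positions, leaving (9−j)! ways to fill the rest, and there are C(2,j) ways to pick which j.
By inclusion–exclusion, the number of valid placements is Σ_{j=0}^{2} (−1)^j C(2,j)·(9−j)!.
Computing: 362880 − 80640 + 5040 = 287280.

287280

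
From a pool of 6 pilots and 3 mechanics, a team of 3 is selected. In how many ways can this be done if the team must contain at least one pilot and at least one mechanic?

63

Total 3-person selections from all 9: C(9,3) = 84.
Selections missing a whole group: no pilots → C(3,3) = 1; no mechanics → C(6,3) = 20.
Both groups omitted at once is impossible, so 84 − 21 = 63.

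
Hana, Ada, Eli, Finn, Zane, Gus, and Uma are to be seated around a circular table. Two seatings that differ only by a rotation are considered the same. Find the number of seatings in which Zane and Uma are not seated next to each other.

480

All circular seatings of 7 people number (6)! = 720.
Seatings with Zane beside Uma: treat them as a block with 2 internal orders, giving 2 × (5)! = 240.
Subtracting, 720 − 240 = 480.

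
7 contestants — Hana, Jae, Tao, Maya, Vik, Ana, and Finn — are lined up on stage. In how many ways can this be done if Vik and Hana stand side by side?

1440

Glue Vik and Hana into one block (2 internal orders), leaving 6 units to arrange in a row.
That gives 2 × 6! = 2 × 720 = 1440.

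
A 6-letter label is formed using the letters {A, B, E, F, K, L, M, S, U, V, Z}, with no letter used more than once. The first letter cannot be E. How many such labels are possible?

The first letter has 11−1 = 10 choices (anything except E).
The remaining 5 letters are filled from the other 10 symbols without repetition: 10 × 9 × 8 × 7 × 6 = 30240.
Total: 10 × 30240 = 302400.

302400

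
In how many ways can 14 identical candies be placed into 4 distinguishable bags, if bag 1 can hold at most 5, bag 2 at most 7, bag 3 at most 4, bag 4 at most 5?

102

Without the upper bounds there are C(17,3) = 680 ways to split 14 among 4 bags.
Subtract solutions that violate a single cap (substitute x_i' = x_i − (cap_i+1)): x_1 ≥ 6 gives C(11,3) = 165; x_2 ≥ 8 gives C(9,3) = 84; x_3 ≥ 5 gives C(12,3) = 220; x_4 ≥ 6 gives C(11,3) = 165. Together 634.
Add back pairs where two caps are both exceeded: 1 + 20 + 10 + 4 + 1 + 20 = 56.
By inclusion–exclusion the count is 680 − 634 + 56 = 102.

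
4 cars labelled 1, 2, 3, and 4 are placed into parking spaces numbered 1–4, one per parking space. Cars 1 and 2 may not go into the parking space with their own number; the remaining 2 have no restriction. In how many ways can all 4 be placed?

Let Aᵢ (for i ∈ {1, 2}) be the placements that put car i in its forbidden parking space. Any j of these fix j positions, leaving (4−j)! ways to fill the rest, and there are C(2,j) ways to pick which j.
By inclusion–exclusion, the number of valid placements is Σ_{j=0}^{2} (−1)^j C(2,j)·(4−j)!.
Computing: 24 − 12 + 2 = 14.

14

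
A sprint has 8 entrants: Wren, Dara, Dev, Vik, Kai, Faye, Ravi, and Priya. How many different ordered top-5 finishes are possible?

This is an ordered selection of 5 from 8: P(8,5).
That gives 8 × 7 × 6 × 5 × 4 = 6720.

6720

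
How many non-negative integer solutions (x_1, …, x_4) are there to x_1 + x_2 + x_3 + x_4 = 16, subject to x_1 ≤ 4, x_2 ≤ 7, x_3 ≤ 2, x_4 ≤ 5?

10

By stars and bars, unrestricted non-negative solutions to x_1+…+x_4 = 16 number C(16+3,3) = 969.
Subtract solutions that violate a single cap (substitute x_i' = x_i − (cap_i+1)): x_1 ≥ 5 gives C(14,3) = 364; x_2 ≥ 8 gives C(11,3) = 165; x_3 ≥ 3 gives C(16,3) = 560; x_4 ≥ 6 gives C(13,3) = 286. Together 1375.
Add back pairs where two caps are both exceeded: 20 + 165 + 56 + 56 + 10 + 120 = 427.
Subtract triples: 1 + 0 + 10 + 0 = 11.
By inclusion–exclusion the count is 969 − 1375 + 427 − 11 = 10.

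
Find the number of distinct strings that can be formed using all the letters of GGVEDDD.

GGVEDDD has 7 letters with D appearing 3 times and G appearing twice.
Dividing 7! = 5040 by 3!·2! = 12 for the repeated letters gives 420.

420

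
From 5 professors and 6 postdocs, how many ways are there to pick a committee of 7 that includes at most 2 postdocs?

Split by how many postdocs are chosen (0 through 2).
Sum: C(6,0)·C(5,7) + C(6,1)·C(5,6) + C(6,2)·C(5,5) = 0 + 0 + 15 = 15.

15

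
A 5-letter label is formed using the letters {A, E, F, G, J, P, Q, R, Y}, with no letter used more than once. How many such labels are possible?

This is a permutation of 5 out of 9: P(9,5) = 9!/4!.
That product is 9 × 8 × 7 × 6 × 5 = 15120.

15120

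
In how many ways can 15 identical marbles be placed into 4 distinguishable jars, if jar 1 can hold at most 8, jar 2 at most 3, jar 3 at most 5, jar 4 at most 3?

Without the upper bounds there are C(18,3) = 816 ways to split 15 among 4 jars.
Subtract solutions that violate a single cap (substitute x_i' = x_i − (cap_i+1)): x_1 ≥ 9 gives C(9,3) = 84; x_2 ≥ 4 gives C(14,3) = 364; x_3 ≥ 6 gives C(12,3) = 220; x_4 ≥ 4 gives C(14,3) = 364. Together 1032.
Add back pairs where two caps are both exceeded: 10 + 1 + 10 + 56 + 120 + 56 = 253.
Subtract triples: 0 + 0 + 0 + 4 = 4.
By inclusion–exclusion the count is 816 − 1032 + 253 − 4 = 33.

33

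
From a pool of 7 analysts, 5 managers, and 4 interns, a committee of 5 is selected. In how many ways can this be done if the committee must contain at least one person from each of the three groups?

Unrestricted: C(16,5) = 4368 ways to pick any 5 of the 16.
Subtract selections that omit an entire group: no analysts → C(9,5) = 126; no managers → C(11,5) = 462; no interns → C(12,5) = 792.
Add back selections omitting two groups (i.e. drawn from a single group): C(7,5) + C(5,5) + C(4,5) = 22.
By inclusion–exclusion: 4368 − 1380 + 22 = 3010.

3010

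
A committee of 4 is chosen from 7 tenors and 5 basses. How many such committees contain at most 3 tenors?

Split by how many tenors are chosen (0 through 3).
Sum: C(7,0)·C(5,4) + C(7,1)·C(5,3) + C(7,2)·C(5,2) + C(7,3)·C(5,1) = 5 + 70 + 210 + 175 = 460.

460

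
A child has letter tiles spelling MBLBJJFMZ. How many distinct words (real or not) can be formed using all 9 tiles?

45360

MBLBJJFMZ has 9 letters with B appearing twice, J appearing twice, and M appearing twice.
The number of distinct arrangements is 9!/(2!·2!·2!) = 362880/8 = 45360.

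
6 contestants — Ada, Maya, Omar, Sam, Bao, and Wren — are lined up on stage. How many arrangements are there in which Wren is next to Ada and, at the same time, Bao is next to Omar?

96

Treat {Wren,Ada} as one block (2 orders) and {Bao,Omar} as another (2 orders).
That leaves 4 units to arrange: 2 × 2 × 4! = 4 × 24 = 96.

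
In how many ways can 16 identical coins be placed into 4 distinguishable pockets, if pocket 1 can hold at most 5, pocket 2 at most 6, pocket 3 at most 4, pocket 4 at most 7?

Without the upper bounds there are C(19,3) = 969 ways to split 16 among 4 pockets.
Subtract solutions that violate a single cap (substitute x_i' = x_i − (cap_i+1)): x_1 ≥ 6 gives C(13,3) = 286; x_2 ≥ 7 gives C(12,3) = 220; x_3 ≥ 5 gives C(14,3) = 364; x_4 ≥ 8 gives C(11,3) = 165. Together 1035.
Add back pairs where two caps are both exceeded: 20 + 56 + 10 + 35 + 4 + 20 = 145.
By inclusion–exclusion the count is 969 − 1035 + 145 = 79.

79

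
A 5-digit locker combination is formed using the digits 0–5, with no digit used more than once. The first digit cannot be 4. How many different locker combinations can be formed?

600

The first digit has 6−1 = 5 choices (anything except 4).
The remaining 4 digits are filled from the other 5 symbols without repetition: 5 × 4 × 3 × 2 = 120.
Total: 5 × 120 = 600.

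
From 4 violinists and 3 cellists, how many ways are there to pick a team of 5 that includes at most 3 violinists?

18

Split by how many violinists are chosen (0 through 3).
Sum: C(4,0)·C(3,5) + C(4,1)·C(3,4) + C(4,2)·C(3,3) + C(4,3)·C(3,2) = 0 + 0 + 6 + 12 = 18.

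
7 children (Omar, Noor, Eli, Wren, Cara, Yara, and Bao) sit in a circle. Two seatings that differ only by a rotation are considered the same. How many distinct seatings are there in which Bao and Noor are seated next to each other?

Treat {Bao, Noor} as one unit (2 internal orders) and seat the resulting 6 units around the table: (5)! circular arrangements.
So 2 × (5)! = 2 × 120 = 240.

240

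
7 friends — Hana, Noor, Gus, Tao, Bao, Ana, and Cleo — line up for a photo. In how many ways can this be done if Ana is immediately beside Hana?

Treat {Ana, Hana} as a single unit. There are 6 units to order, and the pair itself can be ordered 2 ways.
So the count is 2·(6)! = 1440.

1440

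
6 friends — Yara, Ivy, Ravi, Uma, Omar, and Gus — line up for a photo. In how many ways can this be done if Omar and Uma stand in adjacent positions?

240

Place the 4 others and the Omar-Uma pair as 5 objects in a line; the pair has 2 internal arrangements.
So the count is 2·(5)! = 240.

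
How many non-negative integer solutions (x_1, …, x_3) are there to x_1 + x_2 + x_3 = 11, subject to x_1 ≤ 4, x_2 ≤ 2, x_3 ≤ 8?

Without the upper bounds there are C(13,2) = 78 ways to split 11 among 3 variables.
Subtract solutions that violate a single cap (substitute x_i' = x_i − (cap_i+1)): x_1 ≥ 5 gives C(8,2) = 28; x_2 ≥ 3 gives C(10,2) = 45; x_3 ≥ 9 gives C(4,2) = 6. Together 79.
Add back pairs where two caps are both exceeded: 10 + 0 + 0 = 10.
By inclusion–exclusion the count is 78 − 79 + 10 = 9.

9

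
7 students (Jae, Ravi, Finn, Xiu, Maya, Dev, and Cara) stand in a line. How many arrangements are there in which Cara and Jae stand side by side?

Glue Cara and Jae into one block (2 internal orders), leaving 6 units to arrange in a row.
So the count is 2·(6)! = 1440.

1440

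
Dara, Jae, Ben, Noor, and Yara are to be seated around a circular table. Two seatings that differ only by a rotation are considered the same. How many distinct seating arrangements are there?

Fix one person's seat to break rotational symmetry; the remaining 4 people can be arranged in (4)! = 24 ways.

24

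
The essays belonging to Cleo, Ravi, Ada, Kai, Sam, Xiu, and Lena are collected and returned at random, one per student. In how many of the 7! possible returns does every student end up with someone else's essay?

1854

Count assignments avoiding every fixed point. For any j of the 7 students fixed to their own essay, the other 7−j can be arranged in (7−j)! ways.
By inclusion–exclusion this is Σ_{j=0}^{7} (−1)^j C(7,j)·(7−j)!.
Computing: 5040 − 5040 + 2520 − 840 + 210 − 42 + 7 − 1 = 1854.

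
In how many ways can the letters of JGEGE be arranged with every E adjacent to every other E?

Treat the 2 copies of E as a single block. The multiset to arrange is then {EE, G, G, J}, 4 items in all.
That gives (4)!/(2!) = 12 arrangements.

12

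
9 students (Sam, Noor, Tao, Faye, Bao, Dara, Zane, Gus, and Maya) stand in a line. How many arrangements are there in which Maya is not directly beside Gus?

282240

Of the 9! = 362880 arrangements, those with Maya and Gus adjacent number 2 × 8! = 80640 (treat the pair as a block with 2 internal orders).
So 362880 − 80640 = 282240 arrangements keep them apart.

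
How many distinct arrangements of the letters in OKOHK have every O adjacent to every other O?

Treat the 2 copies of O as a single block. The multiset to arrange is then {OO, H, K, K}, 4 items in all.
That gives (4)!/(2!) = 12 arrangements.

12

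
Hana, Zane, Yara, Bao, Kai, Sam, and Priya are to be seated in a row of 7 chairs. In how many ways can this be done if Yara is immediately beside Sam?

1440

Place the 5 others and the Yara-Sam pair as 6 objects in a line; the pair has 2 internal arrangements.
That gives 2 × 6! = 2 × 720 = 1440.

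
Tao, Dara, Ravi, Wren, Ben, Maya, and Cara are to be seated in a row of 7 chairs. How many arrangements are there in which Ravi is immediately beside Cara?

1440

Glue Ravi and Cara into one block (2 internal orders), leaving 6 units to arrange in a row.
That gives 2 × 6! = 2 × 720 = 1440.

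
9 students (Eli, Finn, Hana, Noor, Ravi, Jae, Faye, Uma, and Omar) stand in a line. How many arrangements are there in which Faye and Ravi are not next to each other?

282240

There are 9! = 362880 arrangements in all. If Faye and Ravi are adjacent, merging them into one block gives 2·(8)! = 80640 arrangements.
So 362880 − 80640 = 282240 arrangements keep them apart.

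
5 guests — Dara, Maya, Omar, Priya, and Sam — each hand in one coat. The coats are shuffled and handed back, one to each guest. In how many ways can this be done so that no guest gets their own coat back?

44

This is the derangement count D_5: permutations of 5 items with no fixed point.
By inclusion–exclusion this is Σ_{j=0}^{5} (−1)^j C(5,j)·(5−j)!.
Computing: 120 − 120 + 60 − 20 + 5 − 1 = 44.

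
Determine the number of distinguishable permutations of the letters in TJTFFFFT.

280

The 8 letters of TJTFFFFT have repeats: F appearing 4 times and T appearing 3 times.
So there are 8! / (4!·3!) = 280 distinguishable arrangements.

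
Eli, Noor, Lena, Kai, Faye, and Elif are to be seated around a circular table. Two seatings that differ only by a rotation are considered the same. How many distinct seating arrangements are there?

120

Seat Eli anywhere (absorbing the rotational symmetry), then permute the other 5: (5)! = 120.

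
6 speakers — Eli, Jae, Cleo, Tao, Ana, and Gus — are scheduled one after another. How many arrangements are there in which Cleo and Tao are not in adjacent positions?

480

There are 6! = 720 arrangements in all. If Cleo and Tao are adjacent, merging them into one block gives 2·(5)! = 240 arrangements.
Complementary counting: 720 − 240 = 480.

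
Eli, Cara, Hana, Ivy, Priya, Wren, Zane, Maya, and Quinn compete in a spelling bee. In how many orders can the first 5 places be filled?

15120

This is an ordered selection of 5 from 9: P(9,5).
That gives 9 × 8 × 7 × 6 × 5 = 15120.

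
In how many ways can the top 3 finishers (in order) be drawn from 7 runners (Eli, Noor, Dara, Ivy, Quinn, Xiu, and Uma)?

210

This is an ordered selection of 3 from 7: P(7,3).
That gives 7 × 6 × 5 = 210.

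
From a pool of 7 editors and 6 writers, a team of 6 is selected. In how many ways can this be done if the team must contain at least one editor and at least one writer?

Unrestricted: C(13,6) = 1716 ways to pick any 6 of the 13.
Subtract selections that omit an entire group: no editors → C(6,6) = 1; no writers → C(7,6) = 7.
Both groups omitted at once is impossible, so 1716 − 8 = 1708.

1708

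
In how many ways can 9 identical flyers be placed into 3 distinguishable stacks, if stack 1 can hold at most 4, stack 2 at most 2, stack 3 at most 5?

6

Ignoring the caps, the number of non-negative solutions to x_1+…+x_3 = 9 is C(11,2) = 55.
Subtract solutions that violate a single cap (substitute x_i' = x_i − (cap_i+1)): x_1 ≥ 5 gives C(6,2) = 15; x_2 ≥ 3 gives C(8,2) = 28; x_3 ≥ 6 gives C(5,2) = 10. Together 53.
Add back pairs where two caps are both exceeded: 3 + 0 + 1 = 4.
By inclusion–exclusion the count is 55 − 53 + 4 = 6.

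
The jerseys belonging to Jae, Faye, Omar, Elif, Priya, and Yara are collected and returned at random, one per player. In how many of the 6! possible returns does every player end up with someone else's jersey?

265

Let Aᵢ be the assignments in which player i gets their old jersey. We want the size of the complement of A₁∪…∪A_6.
By inclusion–exclusion this is Σ_{j=0}^{6} (−1)^j C(6,j)·(6−j)!.
Computing: 720 − 720 + 360 − 120 + 30 − 6 + 1 = 265.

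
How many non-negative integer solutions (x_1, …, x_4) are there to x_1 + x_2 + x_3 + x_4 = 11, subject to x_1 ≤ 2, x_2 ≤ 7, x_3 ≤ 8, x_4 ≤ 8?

By stars and bars, unrestricted non-negative solutions to x_1+…+x_4 = 11 number C(11+3,3) = 364.
Subtract solutions that violate a single cap (substitute x_i' = x_i − (cap_i+1)): x_1 ≥ 3 gives C(11,3) = 165; x_2 ≥ 8 gives C(6,3) = 20; x_3 ≥ 9 gives C(5,3) = 10; x_4 ≥ 9 gives C(5,3) = 10. Together 205.
Add back pairs where two caps are both exceeded: 1 + 0 + 0 + 0 + 0 + 0 = 1.
By inclusion–exclusion the count is 364 − 205 + 1 = 160.

160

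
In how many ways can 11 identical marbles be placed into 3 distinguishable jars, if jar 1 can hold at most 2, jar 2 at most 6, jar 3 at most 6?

9

By stars and bars, unrestricted non-negative solutions to x_1+…+x_3 = 11 number C(11+2,2) = 78.
Subtract solutions that violate a single cap (substitute x_i' = x_i − (cap_i+1)): x_1 ≥ 3 gives C(10,2) = 45; x_2 ≥ 7 gives C(6,2) = 15; x_3 ≥ 7 gives C(6,2) = 15. Together 75.
Add back pairs where two caps are both exceeded: 3 + 3 + 0 = 6.
By inclusion–exclusion the count is 78 − 75 + 6 = 9.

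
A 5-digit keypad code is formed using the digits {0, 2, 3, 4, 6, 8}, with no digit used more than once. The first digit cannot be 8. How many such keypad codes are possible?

The first digit has 6−1 = 5 choices (anything except 8).
The remaining 4 digits are filled from the other 5 symbols without repetition: 5 × 4 × 3 × 2 = 120.
Total: 5 × 120 = 600.

600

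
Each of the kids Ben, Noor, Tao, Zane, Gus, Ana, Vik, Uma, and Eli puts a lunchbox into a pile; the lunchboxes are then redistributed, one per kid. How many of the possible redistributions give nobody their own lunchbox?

Let Aᵢ be the assignments in which kid i gets their own lunchbox. We want the size of the complement of A₁∪…∪A_9.
By inclusion–exclusion this is Σ_{j=0}^{9} (−1)^j C(9,j)·(9−j)!.
Computing: 362880 − 362880 + 181440 − 60480 + 15120 − 3024 + 504 − 72 + 9 − 1 = 133496.

133496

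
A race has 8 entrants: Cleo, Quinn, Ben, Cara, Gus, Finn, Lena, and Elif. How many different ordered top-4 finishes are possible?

There are 8 choices for 1st place, 7 for 2nd, and so on down to 5 for position 4.
That gives 8 × 7 × 6 × 5 = 1680.

1680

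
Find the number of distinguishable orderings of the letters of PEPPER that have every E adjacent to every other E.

Treat the 2 copies of E as a single block. The multiset to arrange is then {EE, P, P, P, R}, 5 items in all.
That gives (5)!/(3!) = 20 arrangements.

20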